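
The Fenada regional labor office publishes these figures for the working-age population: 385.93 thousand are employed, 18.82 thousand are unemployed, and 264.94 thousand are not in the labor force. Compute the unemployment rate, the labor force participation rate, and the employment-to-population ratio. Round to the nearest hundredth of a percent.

Labor force = employed + unemployed = 385.93 + 18.82 = 404.75 thousand.
Working-age population = 404.75 + 264.94 = 669.69 thousand.
Unemployment rate = 18.82 / 404.75 = 4.65%.
Labor force participation rate = 404.75 / 669.69 = 60.44%.
Employment-population ratio = 385.93 / 669.69 = 57.63%.

Unemployment rate ≈ 4.65%; labor force participation rate ≈ 60.44%; employment-population ratio ≈ 57.63%.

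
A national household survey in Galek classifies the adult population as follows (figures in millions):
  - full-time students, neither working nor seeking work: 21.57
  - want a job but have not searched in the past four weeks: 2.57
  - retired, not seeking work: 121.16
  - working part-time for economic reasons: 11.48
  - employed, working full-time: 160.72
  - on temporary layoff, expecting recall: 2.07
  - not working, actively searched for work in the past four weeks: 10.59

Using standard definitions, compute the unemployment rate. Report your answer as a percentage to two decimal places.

Unemployment rate ≈ 6.85%.

Employed = 11.48 + 160.72 = 172.20 million (anyone who worked, including part-time for economic reasons, counts as employed).
Unemployed = 2.07 + 10.59 = 12.66 million (jobless and actively searching, or on temporary layoff).
Labor force = 172.20 + 12.66 = 184.86 million.
Unemployment rate = 12.66 / 184.86 = 6.85%.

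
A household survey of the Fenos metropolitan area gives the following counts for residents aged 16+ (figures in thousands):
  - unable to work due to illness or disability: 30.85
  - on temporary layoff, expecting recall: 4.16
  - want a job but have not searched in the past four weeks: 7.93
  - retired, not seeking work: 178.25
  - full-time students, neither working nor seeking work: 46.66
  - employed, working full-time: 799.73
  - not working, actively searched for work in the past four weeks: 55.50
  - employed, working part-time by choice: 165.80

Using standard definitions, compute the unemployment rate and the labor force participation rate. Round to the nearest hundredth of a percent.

Employed = 799.73 + 165.80 = 965.53 thousand.
Unemployed = 4.16 + 55.50 = 59.66 thousand (jobless and actively searching, or on temporary layoff).
Labor force = 965.53 + 59.66 = 1,025.19 thousand.
Not in labor force = 30.85 + 7.93 + 178.25 + 46.66 = 263.69 thousand (those not working and not actively searching are outside the labor force — including those who want a job but have given up searching).
Civilian working-age population = 1,025.19 + 263.69 = 1,288.88 thousand.
Unemployment rate = 59.66 / 1,025.19 = 5.82%.
Labor force participation rate = 1,025.19 / 1,288.88 = 79.54%.

Unemployment rate ≈ 5.82%; labor force participation rate ≈ 79.54%.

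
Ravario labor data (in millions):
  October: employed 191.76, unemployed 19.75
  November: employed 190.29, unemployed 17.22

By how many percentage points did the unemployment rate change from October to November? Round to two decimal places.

October: labor force = 191.76 + 19.75 = 211.51; u = 19.75/211.51 = 9.34%.
November: labor force = 190.29 + 17.22 = 207.51; u = 17.22/207.51 = 8.30%.
Change = 8.30% − 9.34% = −1.04 pp.

The unemployment rate changed by −1.04 percentage points.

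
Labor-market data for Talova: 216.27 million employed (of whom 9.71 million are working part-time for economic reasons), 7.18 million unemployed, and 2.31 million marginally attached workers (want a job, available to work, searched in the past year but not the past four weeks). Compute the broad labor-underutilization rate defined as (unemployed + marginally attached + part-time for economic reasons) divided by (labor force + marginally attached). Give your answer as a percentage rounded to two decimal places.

Broad underutilization rate ≈ 8.50%.

Labor force = 216.27 + 7.18 = 223.45 million.
Numerator = 7.18 + 2.31 + 9.71 = 19.20 million.
Denominator = 223.45 + 2.31 = 225.76 million.
Broad rate = 19.20 / 225.76 = 8.50%.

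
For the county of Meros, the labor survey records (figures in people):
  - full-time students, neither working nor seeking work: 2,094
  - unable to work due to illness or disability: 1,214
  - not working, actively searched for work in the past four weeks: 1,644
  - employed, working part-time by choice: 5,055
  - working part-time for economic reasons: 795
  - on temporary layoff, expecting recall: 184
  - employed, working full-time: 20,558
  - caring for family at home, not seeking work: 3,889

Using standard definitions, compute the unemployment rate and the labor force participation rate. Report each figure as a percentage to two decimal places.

Employed = 5,055 + 795 + 20,558 = 26,408 (anyone who worked, including part-time for economic reasons, counts as employed).
Unemployed = 1,644 + 184 = 1,828 (jobless and actively searching, or on temporary layoff).
Labor force = 26,408 + 1,828 = 28,236.
Not in labor force = 2,094 + 1,214 + 3,889 = 7,197 (those not working and not actively searching are outside the labor force).
Civilian working-age population = 28,236 + 7,197 = 35,433.
Unemployment rate = 1,828 / 28,236 = 6.47%.
Labor force participation rate = 28,236 / 35,433 = 79.69%.

Unemployment rate ≈ 6.47%; labor force participation rate ≈ 79.69%.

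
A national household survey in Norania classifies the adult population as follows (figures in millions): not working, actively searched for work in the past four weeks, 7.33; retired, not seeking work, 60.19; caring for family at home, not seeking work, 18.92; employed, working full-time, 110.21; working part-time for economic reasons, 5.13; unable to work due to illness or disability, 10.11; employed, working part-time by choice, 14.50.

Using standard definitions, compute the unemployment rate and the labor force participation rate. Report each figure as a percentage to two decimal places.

Employed = 110.21 + 5.13 + 14.50 = 129.84 million (anyone who worked, including part-time for economic reasons, counts as employed).
Unemployed = 7.33 million.
Labor force = 129.84 + 7.33 = 137.17 million.
Not in labor force = 60.19 + 18.92 + 10.11 = 89.22 million (those not working and not actively searching are outside the labor force).
Civilian working-age population = 137.17 + 89.22 = 226.39 million.
Unemployment rate = 7.33 / 137.17 = 5.34%.
Labor force participation rate = 137.17 / 226.39 = 60.59%.

Unemployment rate ≈ 5.34%; labor force participation rate ≈ 60.59%.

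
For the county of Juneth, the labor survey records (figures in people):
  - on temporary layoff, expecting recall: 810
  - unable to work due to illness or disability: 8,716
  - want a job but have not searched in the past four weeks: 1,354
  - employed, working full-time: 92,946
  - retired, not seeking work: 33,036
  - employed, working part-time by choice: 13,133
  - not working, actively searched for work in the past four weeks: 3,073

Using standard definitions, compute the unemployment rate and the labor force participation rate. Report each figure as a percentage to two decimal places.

Unemployment rate ≈ 3.53%; labor force participation rate ≈ 71.84%.

Employed = 92,946 + 13,133 = 106,079.
Unemployed = 810 + 3,073 = 3,883 (jobless and actively searching, or on temporary layoff).
Labor force = 106,079 + 3,883 = 109,962.
Not in labor force = 8,716 + 1,354 + 33,036 = 43,106 (those not working and not actively searching are outside the labor force — including those who want a job but have given up searching).
Civilian working-age population = 109,962 + 43,106 = 153,068.
Unemployment rate = 3,883 / 109,962 = 3.53%.
Labor force participation rate = 109,962 / 153,068 = 71.84%.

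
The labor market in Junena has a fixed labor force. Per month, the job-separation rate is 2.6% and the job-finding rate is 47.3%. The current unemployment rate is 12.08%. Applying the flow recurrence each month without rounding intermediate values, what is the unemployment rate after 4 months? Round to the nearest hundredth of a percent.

Unemployment rate after four months ≈ 5.64%.

With a fixed labor force, u_{t+1} = u_t + s·(1−u_t) − f·u_t = u_t·(1−s−f) + s.
Here 1−s−f = 0.501 and s = 0.026.
u_1 = 0.120800 × 0.501 + 0.026 = 0.086521.
u_2 = 0.086521 × 0.501 + 0.026 = 0.069347.
u_3 = 0.069347 × 0.501 + 0.026 = 0.060743.
u_4 = 0.060743 × 0.501 + 0.026 = 0.056432.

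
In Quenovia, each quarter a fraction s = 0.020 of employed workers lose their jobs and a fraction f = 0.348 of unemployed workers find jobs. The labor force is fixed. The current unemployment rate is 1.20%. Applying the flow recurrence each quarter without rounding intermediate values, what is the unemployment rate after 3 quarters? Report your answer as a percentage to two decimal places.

With a fixed labor force, u_{t+1} = u_t + s·(1−u_t) − f·u_t = u_t·(1−s−f) + s.
Here 1−s−f = 0.632 and s = 0.020.
u_1 = 0.012000 × 0.632 + 0.020 = 0.027584.
u_2 = 0.027584 × 0.632 + 0.020 = 0.037433.
u_3 = 0.037433 × 0.632 + 0.020 = 0.043658.

Unemployment rate after three quarters ≈ 4.37%.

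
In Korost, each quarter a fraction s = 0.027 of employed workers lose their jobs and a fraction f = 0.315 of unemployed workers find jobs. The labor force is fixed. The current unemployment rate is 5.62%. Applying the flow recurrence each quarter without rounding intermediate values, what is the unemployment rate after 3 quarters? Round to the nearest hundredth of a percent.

Unemployment rate after three quarters ≈ 7.25%.

With a fixed labor force, u_{t+1} = u_t + s·(1−u_t) − f·u_t = u_t·(1−s−f) + s.
Here 1−s−f = 0.658 and s = 0.027.
u_1 = 0.056200 × 0.658 + 0.027 = 0.063980.
u_2 = 0.063980 × 0.658 + 0.027 = 0.069099.
u_3 = 0.069099 × 0.658 + 0.027 = 0.072467.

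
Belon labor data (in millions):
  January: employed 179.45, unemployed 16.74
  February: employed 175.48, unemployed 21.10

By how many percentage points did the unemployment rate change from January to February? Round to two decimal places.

January: labor force = 179.45 + 16.74 = 196.19; u = 16.74/196.19 = 8.53%.
February: labor force = 175.48 + 21.10 = 196.58; u = 21.10/196.58 = 10.73%.
Change = 10.73% − 8.53% = +2.20 pp.

The unemployment rate changed by +2.20 percentage points.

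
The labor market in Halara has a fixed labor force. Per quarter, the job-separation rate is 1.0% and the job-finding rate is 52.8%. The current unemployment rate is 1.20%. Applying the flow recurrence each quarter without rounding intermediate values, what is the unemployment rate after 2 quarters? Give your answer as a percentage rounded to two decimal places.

With a fixed labor force, u_{t+1} = u_t + s·(1−u_t) − f·u_t = u_t·(1−s−f) + s.
Here 1−s−f = 0.462 and s = 0.010.
u_1 = 0.012000 × 0.462 + 0.010 = 0.015544.
u_2 = 0.015544 × 0.462 + 0.010 = 0.017181.

Unemployment rate after two quarters ≈ 1.72%.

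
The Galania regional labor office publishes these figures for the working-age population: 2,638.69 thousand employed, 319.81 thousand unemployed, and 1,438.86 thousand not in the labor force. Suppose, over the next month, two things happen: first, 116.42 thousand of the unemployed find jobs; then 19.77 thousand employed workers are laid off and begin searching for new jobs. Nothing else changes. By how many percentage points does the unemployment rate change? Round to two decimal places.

The unemployment rate changes by −3.27 percentage points.

Initially, labor force = 2,638.69 + 319.81 = 2,958.50 thousand, so u = 319.81/2,958.50 = 10.81%.
After the first change, unemployed falls and employed rises by 116.42; labor force unchanged → E = 2,755.11, U = 203.39, labor force = 2,958.50 thousand.
After the second change, employed falls and unemployed rises by 19.77; labor force unchanged → E = 2,735.34, U = 223.16, labor force = 2,958.50 thousand.
New unemployment rate = 223.16 / 2,958.50 = 7.54%.
Change = 7.54% − 10.81% = −3.27 percentage points.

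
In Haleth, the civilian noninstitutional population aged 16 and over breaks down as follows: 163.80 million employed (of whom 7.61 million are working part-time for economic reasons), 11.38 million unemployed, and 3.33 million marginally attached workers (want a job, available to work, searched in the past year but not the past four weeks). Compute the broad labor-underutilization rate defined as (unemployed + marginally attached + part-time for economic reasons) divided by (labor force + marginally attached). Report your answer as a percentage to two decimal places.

Broad underutilization rate ≈ 12.50%.

Labor force = 163.80 + 11.38 = 175.18 million.
Numerator = 11.38 + 3.33 + 7.61 = 22.32 million.
Denominator = 175.18 + 3.33 = 178.51 million.
Broad rate = 22.32 / 178.51 = 12.50%.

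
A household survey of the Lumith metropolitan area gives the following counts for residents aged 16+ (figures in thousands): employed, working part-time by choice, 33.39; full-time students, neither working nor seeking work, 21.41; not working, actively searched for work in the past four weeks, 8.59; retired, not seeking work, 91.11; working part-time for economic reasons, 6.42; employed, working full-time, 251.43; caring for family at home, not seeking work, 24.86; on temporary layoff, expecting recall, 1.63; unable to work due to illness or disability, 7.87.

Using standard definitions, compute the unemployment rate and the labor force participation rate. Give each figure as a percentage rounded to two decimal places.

Unemployment rate ≈ 3.39%; labor force participation rate ≈ 67.48%.

Employed = 33.39 + 6.42 + 251.43 = 291.24 thousand (anyone who worked, including part-time for economic reasons, counts as employed).
Unemployed = 8.59 + 1.63 = 10.22 thousand (jobless and actively searching, or on temporary layoff).
Labor force = 291.24 + 10.22 = 301.46 thousand.
Not in labor force = 21.41 + 91.11 + 24.86 + 7.87 = 145.25 thousand (those not working and not actively searching are outside the labor force).
Civilian working-age population = 301.46 + 145.25 = 446.71 thousand.
Unemployment rate = 10.22 / 301.46 = 3.39%.
Labor force participation rate = 301.46 / 446.71 = 67.48%.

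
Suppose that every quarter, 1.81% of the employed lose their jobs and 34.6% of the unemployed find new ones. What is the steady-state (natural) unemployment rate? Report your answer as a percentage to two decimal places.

At steady state the flows balance: s·E = f·U, so U/(E+U) = s/(s+f).
u* = 1.81 / (1.81 + 34.6) = 1.81 / 36.41 = 4.97%.

Steady-state unemployment rate ≈ 4.97%.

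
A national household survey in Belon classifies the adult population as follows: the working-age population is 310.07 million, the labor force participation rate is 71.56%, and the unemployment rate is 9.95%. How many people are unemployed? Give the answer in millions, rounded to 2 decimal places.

About 22.08 million are unemployed.

Labor force = 0.7156 × 310.07 = 221.89 million.
Unemployed = 0.0995 × 221.89 ≈ 22.08 million.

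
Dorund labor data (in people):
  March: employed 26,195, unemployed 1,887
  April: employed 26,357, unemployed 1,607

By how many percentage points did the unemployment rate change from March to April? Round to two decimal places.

March: labor force = 26,195 + 1,887 = 28,082; u = 1,887/28,082 = 6.72%.
April: labor force = 26,357 + 1,607 = 27,964; u = 1,607/27,964 = 5.75%.
Change = 5.75% − 6.72% = −0.97 pp.

The unemployment rate changed by −0.97 percentage points.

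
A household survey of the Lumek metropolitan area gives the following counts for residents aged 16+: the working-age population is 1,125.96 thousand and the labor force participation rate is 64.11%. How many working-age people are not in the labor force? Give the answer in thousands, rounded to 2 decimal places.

Share not in the labor force = 1 − 0.6411 = 0.3589.
Not in labor force = 0.3589 × 1,125.96 ≈ 404.11 thousand.

About 404.11 thousand are not in the labor force.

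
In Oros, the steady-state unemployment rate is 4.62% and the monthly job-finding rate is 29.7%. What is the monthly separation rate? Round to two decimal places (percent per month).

Separation rate ≈ 1.44% per month.

From u* = s/(s+f): s = u·f/(1−u).
s = 0.0462 × 29.7 / (1 − 0.0462) = 1.3721 / 0.9538 ≈ 1.44% per month.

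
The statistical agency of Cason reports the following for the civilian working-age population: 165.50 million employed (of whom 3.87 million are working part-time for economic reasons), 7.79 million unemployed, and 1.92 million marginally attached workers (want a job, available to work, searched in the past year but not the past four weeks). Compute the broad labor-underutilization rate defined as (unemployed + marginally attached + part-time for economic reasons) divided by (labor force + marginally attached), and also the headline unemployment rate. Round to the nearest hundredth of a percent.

Labor force = 165.50 + 7.79 = 173.29 million.
Numerator = 7.79 + 1.92 + 3.87 = 13.58 million.
Denominator = 173.29 + 1.92 = 175.21 million.
Broad rate = 13.58 / 175.21 = 7.75%.
Headline unemployment rate = 7.79 / 173.29 = 4.50%.

Broad underutilization rate ≈ 7.75%; headline unemployment rate ≈ 4.50%.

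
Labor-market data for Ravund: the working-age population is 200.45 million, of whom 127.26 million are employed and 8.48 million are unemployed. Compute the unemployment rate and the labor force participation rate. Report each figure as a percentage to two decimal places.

Unemployment rate ≈ 6.25%; labor force participation rate ≈ 67.72%.

Labor force = employed + unemployed = 127.26 + 8.48 = 135.74 million.
Unemployment rate = 8.48 / 135.74 = 6.25%.
Labor force participation rate = 135.74 / 200.45 = 67.72%.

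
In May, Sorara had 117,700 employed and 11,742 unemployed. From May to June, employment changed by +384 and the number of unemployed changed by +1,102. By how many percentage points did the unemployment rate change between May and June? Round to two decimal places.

May: labor force = 117,700 + 11,742 = 129,442; u = 11,742/129,442 = 9.07%.
June: labor force = 118,084 + 12,844 = 130,928; u = 12,844/130,928 = 9.81%.
Change = 9.81% − 9.07% = +0.74 pp.

The unemployment rate changed by +0.74 percentage points.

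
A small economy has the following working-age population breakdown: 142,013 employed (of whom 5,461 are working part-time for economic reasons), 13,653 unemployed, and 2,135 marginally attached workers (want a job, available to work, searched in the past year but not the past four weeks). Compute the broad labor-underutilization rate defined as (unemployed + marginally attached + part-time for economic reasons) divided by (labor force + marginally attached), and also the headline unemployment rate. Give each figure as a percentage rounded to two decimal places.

Labor force = 142,013 + 13,653 = 155,666.
Numerator = 13,653 + 2,135 + 5,461 = 21,249.
Denominator = 155,666 + 2,135 = 157,801.
Broad rate = 21,249 / 157,801 = 13.47%.
Headline unemployment rate = 13,653 / 155,666 = 8.77%.

Broad underutilization rate ≈ 13.47%; headline unemployment rate ≈ 8.77%.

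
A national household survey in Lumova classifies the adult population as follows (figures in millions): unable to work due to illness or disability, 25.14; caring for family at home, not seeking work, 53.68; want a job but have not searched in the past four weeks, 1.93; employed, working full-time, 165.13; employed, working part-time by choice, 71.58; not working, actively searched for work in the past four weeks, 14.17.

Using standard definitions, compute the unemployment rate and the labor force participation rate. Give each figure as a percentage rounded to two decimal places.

Employed = 165.13 + 71.58 = 236.71 million.
Unemployed = 14.17 million.
Labor force = 236.71 + 14.17 = 250.88 million.
Not in labor force = 25.14 + 53.68 + 1.93 = 80.75 million (those not working and not actively searching are outside the labor force — including those who want a job but have given up searching).
Civilian working-age population = 250.88 + 80.75 = 331.63 million.
Unemployment rate = 14.17 / 250.88 = 5.65%.
Labor force participation rate = 250.88 / 331.63 = 75.65%.

Unemployment rate ≈ 5.65%; labor force participation rate ≈ 75.65%.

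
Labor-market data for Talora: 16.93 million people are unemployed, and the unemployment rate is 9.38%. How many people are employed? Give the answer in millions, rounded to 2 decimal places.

Labor force = U / u = 16.93 / 0.0938 ≈ 180.49 million.
Employed = labor force − unemployed = 180.49 − 16.93 = 163.56 million.

About 163.56 million are employed.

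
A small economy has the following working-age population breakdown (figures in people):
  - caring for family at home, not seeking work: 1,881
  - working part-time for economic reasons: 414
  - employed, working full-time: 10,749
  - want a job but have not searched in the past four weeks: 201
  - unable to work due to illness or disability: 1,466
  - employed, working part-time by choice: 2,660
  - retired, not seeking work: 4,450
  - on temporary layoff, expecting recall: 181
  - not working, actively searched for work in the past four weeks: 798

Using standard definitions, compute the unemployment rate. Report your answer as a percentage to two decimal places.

Unemployment rate ≈ 6.61%.

Employed = 414 + 10,749 + 2,660 = 13,823 (anyone who worked, including part-time for economic reasons, counts as employed).
Unemployed = 181 + 798 = 979 (jobless and actively searching, or on temporary layoff).
Labor force = 13,823 + 979 = 14,802.
Unemployment rate = 979 / 14,802 = 6.61%.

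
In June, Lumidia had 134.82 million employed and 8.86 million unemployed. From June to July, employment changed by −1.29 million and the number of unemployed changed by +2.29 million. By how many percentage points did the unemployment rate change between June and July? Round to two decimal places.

June: labor force = 134.82 + 8.86 = 143.68; u = 8.86/143.68 = 6.17%.
July: labor force = 133.53 + 11.15 = 144.68; u = 11.15/144.68 = 7.71%.
Change = 7.71% − 6.17% = +1.54 pp.

The unemployment rate changed by +1.54 percentage points.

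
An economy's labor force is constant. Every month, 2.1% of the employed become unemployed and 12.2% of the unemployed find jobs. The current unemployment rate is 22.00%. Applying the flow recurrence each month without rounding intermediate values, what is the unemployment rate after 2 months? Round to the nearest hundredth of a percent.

With a fixed labor force, u_{t+1} = u_t + s·(1−u_t) − f·u_t = u_t·(1−s−f) + s.
Here 1−s−f = 0.857 and s = 0.021.
u_1 = 0.220000 × 0.857 + 0.021 = 0.209540.
u_2 = 0.209540 × 0.857 + 0.021 = 0.200576.

Unemployment rate after two months ≈ 20.06%.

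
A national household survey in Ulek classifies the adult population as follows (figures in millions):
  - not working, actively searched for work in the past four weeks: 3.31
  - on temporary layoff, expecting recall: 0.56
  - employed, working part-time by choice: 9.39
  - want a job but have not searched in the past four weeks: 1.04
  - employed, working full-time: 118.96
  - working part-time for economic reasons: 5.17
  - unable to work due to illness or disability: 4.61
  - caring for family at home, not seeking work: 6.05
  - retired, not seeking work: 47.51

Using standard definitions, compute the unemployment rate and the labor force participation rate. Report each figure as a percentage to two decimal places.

Employed = 9.39 + 118.96 + 5.17 = 133.52 million (anyone who worked, including part-time for economic reasons, counts as employed).
Unemployed = 3.31 + 0.56 = 3.87 million (jobless and actively searching, or on temporary layoff).
Labor force = 133.52 + 3.87 = 137.39 million.
Not in labor force = 1.04 + 4.61 + 6.05 + 47.51 = 59.21 million (those not working and not actively searching are outside the labor force — including those who want a job but have given up searching).
Civilian working-age population = 137.39 + 59.21 = 196.60 million.
Unemployment rate = 3.87 / 137.39 = 2.82%.
Labor force participation rate = 137.39 / 196.60 = 69.88%.

Unemployment rate ≈ 2.82%; labor force participation rate ≈ 69.88%.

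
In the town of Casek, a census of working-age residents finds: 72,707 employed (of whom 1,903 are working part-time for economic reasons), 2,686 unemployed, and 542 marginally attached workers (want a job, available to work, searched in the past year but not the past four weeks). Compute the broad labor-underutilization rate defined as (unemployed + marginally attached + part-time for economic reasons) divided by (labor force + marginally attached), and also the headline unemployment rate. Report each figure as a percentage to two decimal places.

Broad underutilization rate ≈ 6.76%; headline unemployment rate ≈ 3.56%.

Labor force = 72,707 + 2,686 = 75,393.
Numerator = 2,686 + 542 + 1,903 = 5,131.
Denominator = 75,393 + 542 = 75,935.
Broad rate = 5,131 / 75,935 = 6.76%.
Headline unemployment rate = 2,686 / 75,393 = 3.56%.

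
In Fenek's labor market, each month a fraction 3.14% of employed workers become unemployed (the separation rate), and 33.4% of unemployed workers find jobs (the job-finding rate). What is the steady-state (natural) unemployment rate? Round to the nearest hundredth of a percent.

Steady-state unemployment rate ≈ 8.59%.

At steady state the flows balance: s·E = f·U, so U/(E+U) = s/(s+f).
u* = 3.14 / (3.14 + 33.4) = 3.14 / 36.54 = 8.59%.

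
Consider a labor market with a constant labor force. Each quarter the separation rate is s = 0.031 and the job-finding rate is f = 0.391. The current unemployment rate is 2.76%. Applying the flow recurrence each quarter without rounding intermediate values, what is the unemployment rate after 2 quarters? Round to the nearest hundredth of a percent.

Unemployment rate after two quarters ≈ 5.81%.

With a fixed labor force, u_{t+1} = u_t + s·(1−u_t) − f·u_t = u_t·(1−s−f) + s.
Here 1−s−f = 0.578 and s = 0.031.
u_1 = 0.027600 × 0.578 + 0.031 = 0.046953.
u_2 = 0.046953 × 0.578 + 0.031 = 0.058139.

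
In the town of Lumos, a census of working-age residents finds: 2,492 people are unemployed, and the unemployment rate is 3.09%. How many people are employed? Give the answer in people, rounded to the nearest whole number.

Labor force = U / u = 2,492 / 0.0309 ≈ 80,647.
Employed = labor force − unemployed = 80,647 − 2,492 = 78,155.

About 78,155 are employed.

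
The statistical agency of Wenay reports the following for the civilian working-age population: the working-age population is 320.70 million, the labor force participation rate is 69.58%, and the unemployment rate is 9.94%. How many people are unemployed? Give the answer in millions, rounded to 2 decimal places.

About 22.18 million are unemployed.

Labor force = 0.6958 × 320.70 = 223.14 million.
Unemployed = 0.0994 × 223.14 ≈ 22.18 million.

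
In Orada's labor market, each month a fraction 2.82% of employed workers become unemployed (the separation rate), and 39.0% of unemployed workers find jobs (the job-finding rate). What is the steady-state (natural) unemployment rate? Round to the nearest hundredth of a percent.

At steady state the flows balance: s·E = f·U, so U/(E+U) = s/(s+f).
u* = 2.82 / (2.82 + 39.0) = 2.82 / 41.82 = 6.74%.

Steady-state unemployment rate ≈ 6.74%.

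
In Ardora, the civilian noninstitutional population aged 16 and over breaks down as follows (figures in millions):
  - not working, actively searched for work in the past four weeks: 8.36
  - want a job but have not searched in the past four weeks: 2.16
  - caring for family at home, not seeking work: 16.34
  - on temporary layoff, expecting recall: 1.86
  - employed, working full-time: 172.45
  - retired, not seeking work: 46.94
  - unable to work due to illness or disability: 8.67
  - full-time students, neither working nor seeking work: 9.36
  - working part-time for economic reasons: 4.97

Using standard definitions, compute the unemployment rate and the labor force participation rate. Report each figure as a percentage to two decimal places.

Employed = 172.45 + 4.97 = 177.42 million (anyone who worked, including part-time for economic reasons, counts as employed).
Unemployed = 8.36 + 1.86 = 10.22 million (jobless and actively searching, or on temporary layoff).
Labor force = 177.42 + 10.22 = 187.64 million.
Not in labor force = 2.16 + 16.34 + 46.94 + 8.67 + 9.36 = 83.47 million (those not working and not actively searching are outside the labor force — including those who want a job but have given up searching).
Civilian working-age population = 187.64 + 83.47 = 271.11 million.
Unemployment rate = 10.22 / 187.64 = 5.45%.
Labor force participation rate = 187.64 / 271.11 = 69.21%.

Unemployment rate ≈ 5.45%; labor force participation rate ≈ 69.21%.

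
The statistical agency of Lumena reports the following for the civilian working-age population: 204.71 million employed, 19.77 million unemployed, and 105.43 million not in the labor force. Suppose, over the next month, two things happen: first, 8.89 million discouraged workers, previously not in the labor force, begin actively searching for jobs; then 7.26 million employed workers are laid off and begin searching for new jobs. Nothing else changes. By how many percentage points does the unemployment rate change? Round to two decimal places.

Initially, labor force = 204.71 + 19.77 = 224.48 million, so u = 19.77/224.48 = 8.81%.
After the first change, unemployed and labor force both rise by 8.89 → E = 204.71, U = 28.66, labor force = 233.37 million.
After the second change, employed falls and unemployed rises by 7.26; labor force unchanged → E = 197.45, U = 35.92, labor force = 233.37 million.
New unemployment rate = 35.92 / 233.37 = 15.39%.
Change = 15.39% − 8.81% = +6.58 percentage points.

The unemployment rate changes by +6.58 percentage points.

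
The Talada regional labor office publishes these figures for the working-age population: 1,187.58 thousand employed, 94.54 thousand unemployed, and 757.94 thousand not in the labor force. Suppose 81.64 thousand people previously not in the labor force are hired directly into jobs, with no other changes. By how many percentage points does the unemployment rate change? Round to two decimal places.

The unemployment rate changes by −0.44 percentage points.

Initially, labor force = 1,187.58 + 94.54 = 1,282.12 thousand, so u = 94.54/1,282.12 = 7.37%.
After the change, employed and labor force both rise by 81.64; unemployed unchanged → E = 1,269.22, U = 94.54, labor force = 1,363.76 thousand.
New unemployment rate = 94.54 / 1,363.76 = 6.93%.
Change = 6.93% − 7.37% = −0.44 percentage points.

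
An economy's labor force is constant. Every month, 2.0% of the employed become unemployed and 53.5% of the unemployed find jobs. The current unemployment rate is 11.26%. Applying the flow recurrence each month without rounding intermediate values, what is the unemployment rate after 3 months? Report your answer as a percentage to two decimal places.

Unemployment rate after three months ≈ 4.28%.

With a fixed labor force, u_{t+1} = u_t + s·(1−u_t) − f·u_t = u_t·(1−s−f) + s.
Here 1−s−f = 0.445 and s = 0.020.
u_1 = 0.112600 × 0.445 + 0.020 = 0.070107.
u_2 = 0.070107 × 0.445 + 0.020 = 0.051198.
u_3 = 0.051198 × 0.445 + 0.020 = 0.042783.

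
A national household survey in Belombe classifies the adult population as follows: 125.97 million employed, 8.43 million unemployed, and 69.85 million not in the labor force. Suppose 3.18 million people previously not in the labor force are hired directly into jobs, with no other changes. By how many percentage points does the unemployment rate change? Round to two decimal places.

Initially, labor force = 125.97 + 8.43 = 134.40 million, so u = 8.43/134.40 = 6.27%.
After the change, employed and labor force both rise by 3.18; unemployed unchanged → E = 129.15, U = 8.43, labor force = 137.58 million.
New unemployment rate = 8.43 / 137.58 = 6.13%.
Change = 6.13% − 6.27% = −0.14 percentage points.

The unemployment rate changes by −0.14 percentage points.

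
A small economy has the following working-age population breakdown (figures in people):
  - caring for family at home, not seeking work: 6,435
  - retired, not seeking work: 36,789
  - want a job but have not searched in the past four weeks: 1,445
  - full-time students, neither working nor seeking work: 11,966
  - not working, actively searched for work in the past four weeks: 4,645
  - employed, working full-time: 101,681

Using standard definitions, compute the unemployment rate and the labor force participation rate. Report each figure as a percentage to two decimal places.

Unemployment rate ≈ 4.37%; labor force participation rate ≈ 65.25%.

Employed = 101,681.
Unemployed = 4,645.
Labor force = 101,681 + 4,645 = 106,326.
Not in labor force = 6,435 + 36,789 + 1,445 + 11,966 = 56,635 (those not working and not actively searching are outside the labor force — including those who want a job but have given up searching).
Civilian working-age population = 106,326 + 56,635 = 162,961.
Unemployment rate = 4,645 / 106,326 = 4.37%.
Labor force participation rate = 106,326 / 162,961 = 65.25%.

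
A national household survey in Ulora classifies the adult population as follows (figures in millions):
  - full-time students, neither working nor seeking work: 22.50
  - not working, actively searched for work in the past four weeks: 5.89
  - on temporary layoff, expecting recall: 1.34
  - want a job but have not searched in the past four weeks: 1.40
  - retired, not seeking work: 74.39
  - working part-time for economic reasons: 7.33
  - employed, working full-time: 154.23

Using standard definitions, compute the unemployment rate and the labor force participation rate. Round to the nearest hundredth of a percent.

Employed = 7.33 + 154.23 = 161.56 million (anyone who worked, including part-time for economic reasons, counts as employed).
Unemployed = 5.89 + 1.34 = 7.23 million (jobless and actively searching, or on temporary layoff).
Labor force = 161.56 + 7.23 = 168.79 million.
Not in labor force = 22.50 + 1.40 + 74.39 = 98.29 million (those not working and not actively searching are outside the labor force — including those who want a job but have given up searching).
Civilian working-age population = 168.79 + 98.29 = 267.08 million.
Unemployment rate = 7.23 / 168.79 = 4.28%.
Labor force participation rate = 168.79 / 267.08 = 63.20%.

Unemployment rate ≈ 4.28%; labor force participation rate ≈ 63.20%.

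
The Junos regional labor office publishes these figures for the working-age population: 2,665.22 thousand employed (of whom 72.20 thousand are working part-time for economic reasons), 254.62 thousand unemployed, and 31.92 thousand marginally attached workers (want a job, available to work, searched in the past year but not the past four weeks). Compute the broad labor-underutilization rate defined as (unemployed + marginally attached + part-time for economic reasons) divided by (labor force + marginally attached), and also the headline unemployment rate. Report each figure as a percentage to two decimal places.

Broad underutilization rate ≈ 12.15%; headline unemployment rate ≈ 8.72%.

Labor force = 2,665.22 + 254.62 = 2,919.84 thousand.
Numerator = 254.62 + 31.92 + 72.20 = 358.74 thousand.
Denominator = 2,919.84 + 31.92 = 2,951.76 thousand.
Broad rate = 358.74 / 2,951.76 = 12.15%.
Headline unemployment rate = 254.62 / 2,919.84 = 8.72%.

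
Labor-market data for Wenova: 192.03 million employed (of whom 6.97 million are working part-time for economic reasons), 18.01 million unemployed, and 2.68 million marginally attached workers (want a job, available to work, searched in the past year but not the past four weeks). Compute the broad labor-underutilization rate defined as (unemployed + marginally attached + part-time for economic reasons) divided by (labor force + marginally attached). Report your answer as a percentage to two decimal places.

Broad underutilization rate ≈ 13.00%.

Labor force = 192.03 + 18.01 = 210.04 million.
Numerator = 18.01 + 2.68 + 6.97 = 27.66 million.
Denominator = 210.04 + 2.68 = 212.72 million.
Broad rate = 27.66 / 212.72 = 13.00%.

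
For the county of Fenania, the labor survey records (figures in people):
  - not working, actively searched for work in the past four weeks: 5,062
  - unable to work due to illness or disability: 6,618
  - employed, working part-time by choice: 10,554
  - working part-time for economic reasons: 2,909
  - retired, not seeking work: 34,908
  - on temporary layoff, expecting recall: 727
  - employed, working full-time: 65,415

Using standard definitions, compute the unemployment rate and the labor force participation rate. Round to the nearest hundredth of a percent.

Employed = 10,554 + 2,909 + 65,415 = 78,878 (anyone who worked, including part-time for economic reasons, counts as employed).
Unemployed = 5,062 + 727 = 5,789 (jobless and actively searching, or on temporary layoff).
Labor force = 78,878 + 5,789 = 84,667.
Not in labor force = 6,618 + 34,908 = 41,526 (those not working and not actively searching are outside the labor force).
Civilian working-age population = 84,667 + 41,526 = 126,193.
Unemployment rate = 5,789 / 84,667 = 6.84%.
Labor force participation rate = 84,667 / 126,193 = 67.09%.

Unemployment rate ≈ 6.84%; labor force participation rate ≈ 67.09%.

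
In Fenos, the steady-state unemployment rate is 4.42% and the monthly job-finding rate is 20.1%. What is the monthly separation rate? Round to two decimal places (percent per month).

Separation rate ≈ 0.93% per month.

From u* = s/(s+f): s = u·f/(1−u).
s = 0.0442 × 20.1 / (1 − 0.0442) = 0.8884 / 0.9558 ≈ 0.93% per month.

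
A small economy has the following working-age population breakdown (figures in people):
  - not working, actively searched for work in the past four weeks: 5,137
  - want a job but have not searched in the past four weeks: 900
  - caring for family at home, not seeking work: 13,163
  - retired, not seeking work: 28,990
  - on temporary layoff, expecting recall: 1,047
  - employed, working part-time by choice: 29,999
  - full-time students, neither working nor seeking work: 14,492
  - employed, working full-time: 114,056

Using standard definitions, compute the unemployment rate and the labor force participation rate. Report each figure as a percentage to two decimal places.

Unemployment rate ≈ 4.12%; labor force participation rate ≈ 72.31%.

Employed = 29,999 + 114,056 = 144,055.
Unemployed = 5,137 + 1,047 = 6,184 (jobless and actively searching, or on temporary layoff).
Labor force = 144,055 + 6,184 = 150,239.
Not in labor force = 900 + 13,163 + 28,990 + 14,492 = 57,545 (those not working and not actively searching are outside the labor force — including those who want a job but have given up searching).
Civilian working-age population = 150,239 + 57,545 = 207,784.
Unemployment rate = 6,184 / 150,239 = 4.12%.
Labor force participation rate = 150,239 / 207,784 = 72.31%.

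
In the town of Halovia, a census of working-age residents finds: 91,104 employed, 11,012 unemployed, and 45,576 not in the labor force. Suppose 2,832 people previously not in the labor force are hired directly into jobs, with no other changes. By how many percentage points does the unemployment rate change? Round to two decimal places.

Initially, labor force = 91,104 + 11,012 = 102,116, so u = 11,012/102,116 = 10.78%.
After the change, employed and labor force both rise by 2,832; unemployed unchanged → E = 93,936, U = 11,012, labor force = 104,948.
New unemployment rate = 11,012 / 104,948 = 10.49%.
Change = 10.49% − 10.78% = −0.29 percentage points.

The unemployment rate changes by −0.29 percentage points.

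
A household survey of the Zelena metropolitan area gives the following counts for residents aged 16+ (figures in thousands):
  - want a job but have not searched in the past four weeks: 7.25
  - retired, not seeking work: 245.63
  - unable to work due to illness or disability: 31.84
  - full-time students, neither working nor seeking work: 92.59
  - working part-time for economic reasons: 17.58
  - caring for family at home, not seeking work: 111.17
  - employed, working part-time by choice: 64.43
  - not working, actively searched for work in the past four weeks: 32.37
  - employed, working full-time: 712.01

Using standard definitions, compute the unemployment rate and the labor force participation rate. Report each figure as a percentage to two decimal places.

Unemployment rate ≈ 3.92%; labor force participation rate ≈ 62.85%.

Employed = 17.58 + 64.43 + 712.01 = 794.02 thousand (anyone who worked, including part-time for economic reasons, counts as employed).
Unemployed = 32.37 thousand.
Labor force = 794.02 + 32.37 = 826.39 thousand.
Not in labor force = 7.25 + 245.63 + 31.84 + 92.59 + 111.17 = 488.48 thousand (those not working and not actively searching are outside the labor force — including those who want a job but have given up searching).
Civilian working-age population = 826.39 + 488.48 = 1,314.87 thousand.
Unemployment rate = 32.37 / 826.39 = 3.92%.
Labor force participation rate = 826.39 / 1,314.87 = 62.85%.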